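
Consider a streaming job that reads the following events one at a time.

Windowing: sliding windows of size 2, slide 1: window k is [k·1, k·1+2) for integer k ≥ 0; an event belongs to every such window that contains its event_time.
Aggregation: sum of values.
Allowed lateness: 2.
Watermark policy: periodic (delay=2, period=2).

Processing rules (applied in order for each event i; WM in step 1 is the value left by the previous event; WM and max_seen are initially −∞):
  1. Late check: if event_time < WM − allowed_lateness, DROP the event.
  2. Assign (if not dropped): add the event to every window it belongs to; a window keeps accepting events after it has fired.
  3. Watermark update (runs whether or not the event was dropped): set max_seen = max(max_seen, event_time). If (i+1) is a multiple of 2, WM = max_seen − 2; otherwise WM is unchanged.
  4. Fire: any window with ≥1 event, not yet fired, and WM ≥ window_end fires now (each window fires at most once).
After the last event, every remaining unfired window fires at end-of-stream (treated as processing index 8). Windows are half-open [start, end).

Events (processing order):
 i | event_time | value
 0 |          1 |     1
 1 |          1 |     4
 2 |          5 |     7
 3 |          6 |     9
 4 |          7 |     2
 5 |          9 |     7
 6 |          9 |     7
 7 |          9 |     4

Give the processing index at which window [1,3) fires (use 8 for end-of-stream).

3

i=0 t=1 v=1: → [1,3),[0,2); WM=−∞
i=1 t=1 v=4: → [1,3),[0,2); WM=-1
i=2 t=5 v=7: → [5,7),[4,6); WM=-1
i=3 t=6 v=9: → [6,8),[5,7); WM=4; [0,2) fires=5 [1,3) fires=5
i=4 t=7 v=2: → [7,9),[6,8); WM=4
i=5 t=9 v=7: → [9,11),[8,10); WM=7; [4,6) fires=7 [5,7) fires=16
i=6 t=9 v=7: → [9,11),[8,10); WM=7
i=7 t=9 v=4: → [9,11),[8,10); WM=7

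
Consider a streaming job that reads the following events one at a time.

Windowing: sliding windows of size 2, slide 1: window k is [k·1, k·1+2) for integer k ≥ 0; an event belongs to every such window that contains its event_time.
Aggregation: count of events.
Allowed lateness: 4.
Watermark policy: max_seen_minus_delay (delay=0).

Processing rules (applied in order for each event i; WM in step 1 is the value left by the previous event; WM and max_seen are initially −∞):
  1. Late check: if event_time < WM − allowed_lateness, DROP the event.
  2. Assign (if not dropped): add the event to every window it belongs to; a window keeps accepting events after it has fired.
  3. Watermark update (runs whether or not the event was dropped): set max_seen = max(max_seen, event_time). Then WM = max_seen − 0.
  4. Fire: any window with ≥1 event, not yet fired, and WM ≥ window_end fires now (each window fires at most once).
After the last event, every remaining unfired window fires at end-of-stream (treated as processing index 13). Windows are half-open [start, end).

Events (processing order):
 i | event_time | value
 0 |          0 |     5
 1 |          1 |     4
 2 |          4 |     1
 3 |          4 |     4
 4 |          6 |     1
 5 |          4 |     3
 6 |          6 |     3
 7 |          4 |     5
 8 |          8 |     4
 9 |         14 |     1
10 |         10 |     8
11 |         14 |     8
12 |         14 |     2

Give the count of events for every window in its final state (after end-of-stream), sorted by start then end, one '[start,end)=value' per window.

i=0 t=0 v=5: → [0,2); WM=0
i=1 t=1 v=4: → [1,3),[0,2); WM=1
i=2 t=4 v=1: → [4,6),[3,5); WM=4; [0,2) fires=2 [1,3) fires=1
i=3 t=4 v=4: → [4,6),[3,5); WM=4
i=4 t=6 v=1: → [6,8),[5,7); WM=6; [3,5) fires=2 [4,6) fires=2
i=5 t=4 v=3: → [4,6),[3,5); WM=6
i=6 t=6 v=3: → [6,8),[5,7); WM=6
i=7 t=4 v=5: → [4,6),[3,5); WM=6
i=8 t=8 v=4: → [8,10),[7,9); WM=8; [5,7) fires=2 [6,8) fires=2
i=9 t=14 v=1: → [14,16),[13,15); WM=14; [7,9) fires=1 [8,10) fires=1
i=10 t=10 v=8: → [10,12),[9,11); WM=14; [9,11) fires=1 [10,12) fires=1
i=11 t=14 v=8: → [14,16),[13,15); WM=14
i=12 t=14 v=2: → [14,16),[13,15); WM=14

[0,2)=2 [1,3)=1 [3,5)=4 [4,6)=4 [5,7)=2 [6,8)=2 [7,9)=1 [8,10)=1 [9,11)=1 [10,12)=1 [13,15)=3 [14,16)=3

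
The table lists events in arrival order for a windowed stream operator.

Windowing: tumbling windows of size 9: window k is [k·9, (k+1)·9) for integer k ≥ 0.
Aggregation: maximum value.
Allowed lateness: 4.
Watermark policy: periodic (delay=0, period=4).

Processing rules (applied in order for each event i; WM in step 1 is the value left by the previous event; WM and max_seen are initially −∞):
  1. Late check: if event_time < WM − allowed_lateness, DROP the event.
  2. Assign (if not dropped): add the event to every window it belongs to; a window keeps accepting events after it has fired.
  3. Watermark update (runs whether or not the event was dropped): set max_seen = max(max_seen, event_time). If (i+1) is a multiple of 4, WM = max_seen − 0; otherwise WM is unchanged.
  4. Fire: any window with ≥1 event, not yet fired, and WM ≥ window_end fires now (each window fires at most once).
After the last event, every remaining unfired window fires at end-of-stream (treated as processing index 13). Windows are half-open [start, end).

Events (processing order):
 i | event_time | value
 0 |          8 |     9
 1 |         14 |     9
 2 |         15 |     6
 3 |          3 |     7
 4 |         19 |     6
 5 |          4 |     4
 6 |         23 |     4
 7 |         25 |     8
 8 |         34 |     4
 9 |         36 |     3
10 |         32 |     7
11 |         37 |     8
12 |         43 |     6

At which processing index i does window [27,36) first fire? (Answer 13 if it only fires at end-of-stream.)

i=0 t=8 v=9: → [0,9); WM=−∞
i=1 t=14 v=9: → [9,18); WM=−∞
i=2 t=15 v=6: → [9,18); WM=−∞
i=3 t=3 v=7: → [0,9); WM=15; [0,9) fires=9
i=4 t=19 v=6: → [18,27); WM=15
i=5 t=4 v=4: DROP (t<15-4); WM=15
i=6 t=23 v=4: → [18,27); WM=15
i=7 t=25 v=8: → [18,27); WM=25; [9,18) fires=9
i=8 t=34 v=4: → [27,36); WM=25
i=9 t=36 v=3: → [36,45); WM=25
i=10 t=32 v=7: → [27,36); WM=25
i=11 t=37 v=8: → [36,45); WM=37; [18,27) fires=8 [27,36) fires=7
i=12 t=43 v=6: → [36,45); WM=37

11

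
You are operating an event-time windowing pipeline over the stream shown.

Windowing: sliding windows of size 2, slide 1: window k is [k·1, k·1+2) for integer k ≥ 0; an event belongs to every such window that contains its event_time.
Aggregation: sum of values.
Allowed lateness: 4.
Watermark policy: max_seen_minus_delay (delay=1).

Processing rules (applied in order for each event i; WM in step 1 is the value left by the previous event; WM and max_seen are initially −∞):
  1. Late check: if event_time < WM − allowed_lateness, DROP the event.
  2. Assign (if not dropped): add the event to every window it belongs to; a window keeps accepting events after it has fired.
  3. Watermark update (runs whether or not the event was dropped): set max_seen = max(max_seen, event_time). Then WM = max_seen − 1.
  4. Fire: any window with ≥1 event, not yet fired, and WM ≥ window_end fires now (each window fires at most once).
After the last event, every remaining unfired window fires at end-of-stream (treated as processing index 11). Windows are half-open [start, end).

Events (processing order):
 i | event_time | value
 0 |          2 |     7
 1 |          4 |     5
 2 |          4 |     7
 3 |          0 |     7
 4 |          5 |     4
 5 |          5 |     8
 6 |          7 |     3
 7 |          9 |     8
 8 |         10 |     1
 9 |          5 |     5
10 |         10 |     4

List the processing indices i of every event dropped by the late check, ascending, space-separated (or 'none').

none

i=0 t=2 v=7: → [2,4),[1,3); WM=1
i=1 t=4 v=5: → [4,6),[3,5); WM=3; [1,3) fires=7
i=2 t=4 v=7: → [4,6),[3,5); WM=3
i=3 t=0 v=7: → [0,2); WM=3; [0,2) fires=7
i=4 t=5 v=4: → [5,7),[4,6); WM=4; [2,4) fires=7
i=5 t=5 v=8: → [5,7),[4,6); WM=4
i=6 t=7 v=3: → [7,9),[6,8); WM=6; [3,5) fires=12 [4,6) fires=24
i=7 t=9 v=8: → [9,11),[8,10); WM=8; [5,7) fires=12 [6,8) fires=3
i=8 t=10 v=1: → [10,12),[9,11); WM=9; [7,9) fires=3
i=9 t=5 v=5: → [5,7),[4,6); WM=9
i=10 t=10 v=4: → [10,12),[9,11); WM=9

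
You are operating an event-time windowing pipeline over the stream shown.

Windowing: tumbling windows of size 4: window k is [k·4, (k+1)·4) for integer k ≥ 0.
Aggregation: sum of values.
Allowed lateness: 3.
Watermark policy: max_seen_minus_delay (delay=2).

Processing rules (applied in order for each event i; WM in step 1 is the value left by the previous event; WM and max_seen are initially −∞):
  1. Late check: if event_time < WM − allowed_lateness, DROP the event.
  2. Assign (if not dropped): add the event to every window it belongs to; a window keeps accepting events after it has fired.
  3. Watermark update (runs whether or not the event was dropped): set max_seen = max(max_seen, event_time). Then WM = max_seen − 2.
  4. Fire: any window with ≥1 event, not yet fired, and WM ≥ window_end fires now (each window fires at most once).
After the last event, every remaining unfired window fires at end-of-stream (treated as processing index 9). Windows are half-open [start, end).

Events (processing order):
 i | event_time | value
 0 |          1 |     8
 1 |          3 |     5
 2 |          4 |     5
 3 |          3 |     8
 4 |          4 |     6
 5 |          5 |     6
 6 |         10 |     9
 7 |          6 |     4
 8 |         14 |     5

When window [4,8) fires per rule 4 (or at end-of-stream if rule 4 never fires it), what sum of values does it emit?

17

i=0 t=1 v=8: → [0,4); WM=-1
i=1 t=3 v=5: → [0,4); WM=1
i=2 t=4 v=5: → [4,8); WM=2
i=3 t=3 v=8: → [0,4); WM=2
i=4 t=4 v=6: → [4,8); WM=2
i=5 t=5 v=6: → [4,8); WM=3
i=6 t=10 v=9: → [8,12); WM=8; [0,4) fires=21 [4,8) fires=17
i=7 t=6 v=4: → [4,8); WM=8
i=8 t=14 v=5: → [12,16); WM=12; [8,12) fires=9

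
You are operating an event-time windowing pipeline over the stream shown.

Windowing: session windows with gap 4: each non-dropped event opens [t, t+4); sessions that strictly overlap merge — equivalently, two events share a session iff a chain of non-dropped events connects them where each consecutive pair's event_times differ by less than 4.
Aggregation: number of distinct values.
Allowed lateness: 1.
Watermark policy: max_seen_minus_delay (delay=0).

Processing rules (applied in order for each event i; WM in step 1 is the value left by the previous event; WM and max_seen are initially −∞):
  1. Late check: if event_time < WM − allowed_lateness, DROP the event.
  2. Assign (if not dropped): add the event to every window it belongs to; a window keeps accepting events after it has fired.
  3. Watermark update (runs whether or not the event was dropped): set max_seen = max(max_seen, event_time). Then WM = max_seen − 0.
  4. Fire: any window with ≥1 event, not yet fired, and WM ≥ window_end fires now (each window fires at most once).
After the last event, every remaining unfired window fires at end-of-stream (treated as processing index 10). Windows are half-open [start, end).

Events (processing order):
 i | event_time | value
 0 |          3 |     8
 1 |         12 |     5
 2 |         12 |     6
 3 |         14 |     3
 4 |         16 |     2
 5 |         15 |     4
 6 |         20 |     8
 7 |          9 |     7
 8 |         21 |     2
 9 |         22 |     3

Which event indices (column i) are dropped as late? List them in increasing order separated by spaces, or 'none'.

i=0 t=3 v=8: → [3,7); WM=3
i=1 t=12 v=5: → [12,16); WM=12
i=2 t=12 v=6: → [12,16); WM=12
i=3 t=14 v=3: → [12,18); WM=14
i=4 t=16 v=2: → [12,20); WM=16
i=5 t=15 v=4: → [12,20); WM=16
i=6 t=20 v=8: → [20,24); WM=20
i=7 t=9 v=7: DROP (t<20-1); WM=20
i=8 t=21 v=2: → [20,25); WM=21
i=9 t=22 v=3: → [20,26); WM=22

7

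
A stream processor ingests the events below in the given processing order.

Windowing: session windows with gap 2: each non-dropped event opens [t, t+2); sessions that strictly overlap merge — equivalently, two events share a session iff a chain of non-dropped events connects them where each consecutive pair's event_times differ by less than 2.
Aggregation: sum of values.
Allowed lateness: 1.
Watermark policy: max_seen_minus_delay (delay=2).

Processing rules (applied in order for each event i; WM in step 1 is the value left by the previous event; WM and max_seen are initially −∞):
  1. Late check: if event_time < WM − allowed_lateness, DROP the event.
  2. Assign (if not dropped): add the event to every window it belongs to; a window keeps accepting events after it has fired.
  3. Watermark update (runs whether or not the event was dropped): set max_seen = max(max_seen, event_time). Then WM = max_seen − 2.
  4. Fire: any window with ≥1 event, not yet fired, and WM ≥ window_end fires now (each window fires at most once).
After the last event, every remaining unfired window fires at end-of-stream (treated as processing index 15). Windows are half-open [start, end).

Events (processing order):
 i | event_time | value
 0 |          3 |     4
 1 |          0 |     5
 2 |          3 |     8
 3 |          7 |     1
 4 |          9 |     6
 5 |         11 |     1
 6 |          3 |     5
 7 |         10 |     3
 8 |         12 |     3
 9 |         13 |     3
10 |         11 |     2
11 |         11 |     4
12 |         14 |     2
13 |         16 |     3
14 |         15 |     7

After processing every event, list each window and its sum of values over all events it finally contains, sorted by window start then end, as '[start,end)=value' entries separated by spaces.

i=0 t=3 v=4: → [3,5); WM=1
i=1 t=0 v=5: → [0,2); WM=1
i=2 t=3 v=8: → [3,5); WM=1
i=3 t=7 v=1: → [7,9); WM=5
i=4 t=9 v=6: → [9,11); WM=7
i=5 t=11 v=1: → [11,13); WM=9
i=6 t=3 v=5: DROP (t<9-1); WM=9
i=7 t=10 v=3: → [9,13); WM=9
i=8 t=12 v=3: → [9,14); WM=10
i=9 t=13 v=3: → [9,15); WM=11
i=10 t=11 v=2: → [9,15); WM=11
i=11 t=11 v=4: → [9,15); WM=11
i=12 t=14 v=2: → [9,16); WM=12
i=13 t=16 v=3: → [16,18); WM=14
i=14 t=15 v=7: → [9,18); WM=14

[0,2)=5 [3,5)=12 [7,9)=1 [9,18)=34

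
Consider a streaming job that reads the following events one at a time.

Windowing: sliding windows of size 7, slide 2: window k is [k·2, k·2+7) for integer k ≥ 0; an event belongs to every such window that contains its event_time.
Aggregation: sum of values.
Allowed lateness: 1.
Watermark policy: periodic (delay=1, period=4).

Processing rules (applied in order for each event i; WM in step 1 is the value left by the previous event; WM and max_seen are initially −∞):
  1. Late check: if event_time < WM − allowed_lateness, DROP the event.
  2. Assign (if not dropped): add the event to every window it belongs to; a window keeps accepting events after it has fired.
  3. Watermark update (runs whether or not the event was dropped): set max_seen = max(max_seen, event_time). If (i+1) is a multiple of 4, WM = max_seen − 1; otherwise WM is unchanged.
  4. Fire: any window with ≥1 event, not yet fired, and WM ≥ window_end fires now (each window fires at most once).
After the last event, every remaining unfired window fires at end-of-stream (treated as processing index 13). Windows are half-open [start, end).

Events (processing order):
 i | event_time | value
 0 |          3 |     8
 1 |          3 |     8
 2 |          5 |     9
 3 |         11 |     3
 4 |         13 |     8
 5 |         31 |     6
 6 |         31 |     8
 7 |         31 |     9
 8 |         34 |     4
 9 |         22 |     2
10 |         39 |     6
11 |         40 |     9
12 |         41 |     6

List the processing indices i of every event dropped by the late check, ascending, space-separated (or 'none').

9

i=0 t=3 v=8: → [2,9),[0,7); WM=−∞
i=1 t=3 v=8: → [2,9),[0,7); WM=−∞
i=2 t=5 v=9: → [4,11),[2,9),[0,7); WM=−∞
i=3 t=11 v=3: → [10,17),[8,15),[6,13); WM=10; [0,7) fires=25 [2,9) fires=25
i=4 t=13 v=8: → [12,19),[10,17),[8,15); WM=10
i=5 t=31 v=6: → [30,37),[28,35),[26,33); WM=10
i=6 t=31 v=8: → [30,37),[28,35),[26,33); WM=10
i=7 t=31 v=9: → [30,37),[28,35),[26,33); WM=30; [4,11) fires=9 [6,13) fires=3 [8,15) fires=11 [10,17) fires=11 [12,19) fires=8
i=8 t=34 v=4: → [34,41),[32,39),[30,37),[28,35); WM=30
i=9 t=22 v=2: DROP (t<30-1); WM=30
i=10 t=39 v=6: → [38,45),[36,43),[34,41); WM=30
i=11 t=40 v=9: → [40,47),[38,45),[36,43),[34,41); WM=39; [26,33) fires=23 [28,35) fires=27 [30,37) fires=27 [32,39) fires=4
i=12 t=41 v=6: → [40,47),[38,45),[36,43); WM=39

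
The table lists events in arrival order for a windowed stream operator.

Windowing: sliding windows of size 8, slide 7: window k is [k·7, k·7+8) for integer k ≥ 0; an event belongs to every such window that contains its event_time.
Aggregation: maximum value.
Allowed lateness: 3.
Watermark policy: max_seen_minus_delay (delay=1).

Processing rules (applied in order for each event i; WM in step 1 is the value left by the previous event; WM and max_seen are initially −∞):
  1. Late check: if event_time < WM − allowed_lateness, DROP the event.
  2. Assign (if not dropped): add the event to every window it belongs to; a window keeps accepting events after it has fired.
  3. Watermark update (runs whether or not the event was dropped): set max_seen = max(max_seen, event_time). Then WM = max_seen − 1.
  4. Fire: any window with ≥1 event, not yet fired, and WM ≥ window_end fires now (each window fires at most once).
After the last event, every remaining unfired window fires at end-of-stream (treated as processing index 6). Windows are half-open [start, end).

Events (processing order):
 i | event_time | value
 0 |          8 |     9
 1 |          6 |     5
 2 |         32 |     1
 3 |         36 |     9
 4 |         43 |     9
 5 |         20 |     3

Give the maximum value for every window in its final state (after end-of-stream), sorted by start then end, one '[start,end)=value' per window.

[0,8)=5 [7,15)=9 [28,36)=1 [35,43)=9 [42,50)=9

i=0 t=8 v=9: → [7,15); WM=7
i=1 t=6 v=5: → [0,8); WM=7
i=2 t=32 v=1: → [28,36); WM=31; [0,8) fires=5 [7,15) fires=9
i=3 t=36 v=9: → [35,43); WM=35
i=4 t=43 v=9: → [42,50); WM=42; [28,36) fires=1
i=5 t=20 v=3: DROP (t<42-3); WM=42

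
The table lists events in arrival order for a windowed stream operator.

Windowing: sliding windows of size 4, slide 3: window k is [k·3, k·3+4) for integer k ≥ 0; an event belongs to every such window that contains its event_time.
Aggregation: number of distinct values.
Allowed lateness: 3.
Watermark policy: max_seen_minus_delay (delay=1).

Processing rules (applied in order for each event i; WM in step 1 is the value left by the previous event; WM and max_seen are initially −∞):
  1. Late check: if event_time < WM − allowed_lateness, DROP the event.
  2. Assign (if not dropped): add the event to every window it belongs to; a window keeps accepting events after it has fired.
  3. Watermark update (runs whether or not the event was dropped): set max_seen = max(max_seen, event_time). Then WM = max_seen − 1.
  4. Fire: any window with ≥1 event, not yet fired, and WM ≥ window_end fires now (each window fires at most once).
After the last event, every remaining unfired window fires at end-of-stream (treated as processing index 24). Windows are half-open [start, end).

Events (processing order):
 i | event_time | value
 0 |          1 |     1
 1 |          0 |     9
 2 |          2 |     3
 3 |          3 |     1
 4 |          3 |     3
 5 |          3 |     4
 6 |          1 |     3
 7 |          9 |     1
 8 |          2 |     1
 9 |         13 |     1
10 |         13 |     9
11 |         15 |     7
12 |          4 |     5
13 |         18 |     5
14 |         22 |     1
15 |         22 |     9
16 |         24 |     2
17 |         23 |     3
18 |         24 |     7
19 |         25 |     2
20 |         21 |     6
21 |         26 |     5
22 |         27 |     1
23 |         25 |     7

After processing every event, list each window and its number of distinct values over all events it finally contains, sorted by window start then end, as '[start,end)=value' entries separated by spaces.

i=0 t=1 v=1: → [0,4); WM=0
i=1 t=0 v=9: → [0,4); WM=0
i=2 t=2 v=3: → [0,4); WM=1
i=3 t=3 v=1: → [3,7),[0,4); WM=2
i=4 t=3 v=3: → [3,7),[0,4); WM=2
i=5 t=3 v=4: → [3,7),[0,4); WM=2
i=6 t=1 v=3: → [0,4); WM=2
i=7 t=9 v=1: → [9,13),[6,10); WM=8; [0,4) fires=4 [3,7) fires=3
i=8 t=2 v=1: DROP (t<8-3); WM=8
i=9 t=13 v=1: → [12,16); WM=12; [6,10) fires=1
i=10 t=13 v=9: → [12,16); WM=12
i=11 t=15 v=7: → [15,19),[12,16); WM=14; [9,13) fires=1
i=12 t=4 v=5: DROP (t<14-3); WM=14
i=13 t=18 v=5: → [18,22),[15,19); WM=17; [12,16) fires=3
i=14 t=22 v=1: → [21,25); WM=21; [15,19) fires=2
i=15 t=22 v=9: → [21,25); WM=21
i=16 t=24 v=2: → [24,28),[21,25); WM=23; [18,22) fires=1
i=17 t=23 v=3: → [21,25); WM=23
i=18 t=24 v=7: → [24,28),[21,25); WM=23
i=19 t=25 v=2: → [24,28); WM=24
i=20 t=21 v=6: → [21,25),[18,22); WM=24
i=21 t=26 v=5: → [24,28); WM=25; [21,25) fires=6
i=22 t=27 v=1: → [27,31),[24,28); WM=26
i=23 t=25 v=7: → [24,28); WM=26

[0,4)=4 [3,7)=3 [6,10)=1 [9,13)=1 [12,16)=3 [15,19)=2 [18,22)=2 [21,25)=6 [24,28)=4 [27,31)=1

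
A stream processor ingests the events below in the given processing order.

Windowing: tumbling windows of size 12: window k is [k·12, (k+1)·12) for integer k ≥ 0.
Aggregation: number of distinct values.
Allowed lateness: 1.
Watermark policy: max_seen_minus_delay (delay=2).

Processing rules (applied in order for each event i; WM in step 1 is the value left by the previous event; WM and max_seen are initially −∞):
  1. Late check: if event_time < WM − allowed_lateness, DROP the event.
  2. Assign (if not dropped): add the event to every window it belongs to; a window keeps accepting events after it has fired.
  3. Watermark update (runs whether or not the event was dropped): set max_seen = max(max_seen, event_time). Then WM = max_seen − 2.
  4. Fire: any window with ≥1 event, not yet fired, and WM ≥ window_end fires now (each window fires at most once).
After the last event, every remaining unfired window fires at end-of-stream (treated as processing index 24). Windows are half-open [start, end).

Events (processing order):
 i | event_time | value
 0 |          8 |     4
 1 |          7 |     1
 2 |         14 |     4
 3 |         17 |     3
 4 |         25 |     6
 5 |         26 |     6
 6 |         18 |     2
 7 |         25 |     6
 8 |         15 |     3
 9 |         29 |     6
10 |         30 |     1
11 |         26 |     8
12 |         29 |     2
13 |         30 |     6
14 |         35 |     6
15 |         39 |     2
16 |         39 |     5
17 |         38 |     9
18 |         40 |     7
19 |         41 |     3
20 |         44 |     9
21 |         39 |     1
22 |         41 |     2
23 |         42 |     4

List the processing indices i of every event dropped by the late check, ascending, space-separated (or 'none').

6 8 11 21

i=0 t=8 v=4: → [0,12); WM=6
i=1 t=7 v=1: → [0,12); WM=6
i=2 t=14 v=4: → [12,24); WM=12; [0,12) fires=2
i=3 t=17 v=3: → [12,24); WM=15
i=4 t=25 v=6: → [24,36); WM=23
i=5 t=26 v=6: → [24,36); WM=24; [12,24) fires=2
i=6 t=18 v=2: DROP (t<24-1); WM=24
i=7 t=25 v=6: → [24,36); WM=24
i=8 t=15 v=3: DROP (t<24-1); WM=24
i=9 t=29 v=6: → [24,36); WM=27
i=10 t=30 v=1: → [24,36); WM=28
i=11 t=26 v=8: DROP (t<28-1); WM=28
i=12 t=29 v=2: → [24,36); WM=28
i=13 t=30 v=6: → [24,36); WM=28
i=14 t=35 v=6: → [24,36); WM=33
i=15 t=39 v=2: → [36,48); WM=37; [24,36) fires=3
i=16 t=39 v=5: → [36,48); WM=37
i=17 t=38 v=9: → [36,48); WM=37
i=18 t=40 v=7: → [36,48); WM=38
i=19 t=41 v=3: → [36,48); WM=39
i=20 t=44 v=9: → [36,48); WM=42
i=21 t=39 v=1: DROP (t<42-1); WM=42
i=22 t=41 v=2: → [36,48); WM=42
i=23 t=42 v=4: → [36,48); WM=42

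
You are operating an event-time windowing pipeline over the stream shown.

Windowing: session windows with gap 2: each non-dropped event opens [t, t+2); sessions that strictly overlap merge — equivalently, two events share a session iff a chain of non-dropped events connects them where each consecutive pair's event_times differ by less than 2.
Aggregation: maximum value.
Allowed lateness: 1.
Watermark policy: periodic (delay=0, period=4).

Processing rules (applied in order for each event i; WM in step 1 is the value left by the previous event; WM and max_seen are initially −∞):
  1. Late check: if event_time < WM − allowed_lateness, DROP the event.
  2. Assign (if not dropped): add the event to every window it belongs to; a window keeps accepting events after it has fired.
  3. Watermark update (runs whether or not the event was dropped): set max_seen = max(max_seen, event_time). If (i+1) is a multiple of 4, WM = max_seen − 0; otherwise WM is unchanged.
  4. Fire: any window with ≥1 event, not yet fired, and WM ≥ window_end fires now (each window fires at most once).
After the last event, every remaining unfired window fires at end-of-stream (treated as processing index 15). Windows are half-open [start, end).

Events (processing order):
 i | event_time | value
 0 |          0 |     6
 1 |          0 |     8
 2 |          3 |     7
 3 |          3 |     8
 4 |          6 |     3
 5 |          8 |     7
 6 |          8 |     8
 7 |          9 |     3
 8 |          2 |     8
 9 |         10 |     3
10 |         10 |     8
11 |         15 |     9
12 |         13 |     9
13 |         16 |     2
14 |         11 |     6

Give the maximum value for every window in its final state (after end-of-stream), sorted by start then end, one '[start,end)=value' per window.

i=0 t=0 v=6: → [0,2); WM=−∞
i=1 t=0 v=8: → [0,2); WM=−∞
i=2 t=3 v=7: → [3,5); WM=−∞
i=3 t=3 v=8: → [3,5); WM=3
i=4 t=6 v=3: → [6,8); WM=3
i=5 t=8 v=7: → [8,10); WM=3
i=6 t=8 v=8: → [8,10); WM=3
i=7 t=9 v=3: → [8,11); WM=9
i=8 t=2 v=8: DROP (t<9-1); WM=9
i=9 t=10 v=3: → [8,12); WM=9
i=10 t=10 v=8: → [8,12); WM=9
i=11 t=15 v=9: → [15,17); WM=15
i=12 t=13 v=9: DROP (t<15-1); WM=15
i=13 t=16 v=2: → [15,18); WM=15
i=14 t=11 v=6: DROP (t<15-1); WM=15

[0,2)=8 [3,5)=8 [6,8)=3 [8,12)=8 [15,18)=9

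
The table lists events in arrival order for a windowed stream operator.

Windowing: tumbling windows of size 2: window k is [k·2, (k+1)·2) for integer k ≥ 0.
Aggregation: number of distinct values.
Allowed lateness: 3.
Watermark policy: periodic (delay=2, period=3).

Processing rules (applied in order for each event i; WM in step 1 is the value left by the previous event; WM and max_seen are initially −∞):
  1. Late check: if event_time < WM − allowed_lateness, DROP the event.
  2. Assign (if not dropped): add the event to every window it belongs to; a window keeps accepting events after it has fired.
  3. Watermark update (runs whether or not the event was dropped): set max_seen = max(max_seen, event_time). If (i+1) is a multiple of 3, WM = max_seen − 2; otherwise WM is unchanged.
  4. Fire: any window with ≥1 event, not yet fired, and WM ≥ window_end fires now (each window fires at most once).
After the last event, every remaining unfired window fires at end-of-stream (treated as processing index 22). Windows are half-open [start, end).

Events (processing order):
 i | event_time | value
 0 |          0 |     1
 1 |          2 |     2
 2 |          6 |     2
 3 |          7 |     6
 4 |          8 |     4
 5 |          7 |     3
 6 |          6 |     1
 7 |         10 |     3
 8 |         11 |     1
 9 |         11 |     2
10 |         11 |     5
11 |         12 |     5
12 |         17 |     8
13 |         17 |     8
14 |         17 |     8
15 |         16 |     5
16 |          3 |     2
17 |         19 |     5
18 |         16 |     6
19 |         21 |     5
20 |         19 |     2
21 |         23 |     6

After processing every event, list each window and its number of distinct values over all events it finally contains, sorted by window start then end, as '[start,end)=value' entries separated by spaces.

[0,2)=1 [2,4)=1 [6,8)=4 [8,10)=1 [10,12)=4 [12,14)=1 [16,18)=3 [18,20)=2 [20,22)=1 [22,24)=1

i=0 t=0 v=1: → [0,2); WM=−∞
i=1 t=2 v=2: → [2,4); WM=−∞
i=2 t=6 v=2: → [6,8); WM=4; [0,2) fires=1 [2,4) fires=1
i=3 t=7 v=6: → [6,8); WM=4
i=4 t=8 v=4: → [8,10); WM=4
i=5 t=7 v=3: → [6,8); WM=6
i=6 t=6 v=1: → [6,8); WM=6
i=7 t=10 v=3: → [10,12); WM=6
i=8 t=11 v=1: → [10,12); WM=9; [6,8) fires=4
i=9 t=11 v=2: → [10,12); WM=9
i=10 t=11 v=5: → [10,12); WM=9
i=11 t=12 v=5: → [12,14); WM=10; [8,10) fires=1
i=12 t=17 v=8: → [16,18); WM=10
i=13 t=17 v=8: → [16,18); WM=10
i=14 t=17 v=8: → [16,18); WM=15; [10,12) fires=4 [12,14) fires=1
i=15 t=16 v=5: → [16,18); WM=15
i=16 t=3 v=2: DROP (t<15-3); WM=15
i=17 t=19 v=5: → [18,20); WM=17
i=18 t=16 v=6: → [16,18); WM=17
i=19 t=21 v=5: → [20,22); WM=17
i=20 t=19 v=2: → [18,20); WM=19; [16,18) fires=3
i=21 t=23 v=6: → [22,24); WM=19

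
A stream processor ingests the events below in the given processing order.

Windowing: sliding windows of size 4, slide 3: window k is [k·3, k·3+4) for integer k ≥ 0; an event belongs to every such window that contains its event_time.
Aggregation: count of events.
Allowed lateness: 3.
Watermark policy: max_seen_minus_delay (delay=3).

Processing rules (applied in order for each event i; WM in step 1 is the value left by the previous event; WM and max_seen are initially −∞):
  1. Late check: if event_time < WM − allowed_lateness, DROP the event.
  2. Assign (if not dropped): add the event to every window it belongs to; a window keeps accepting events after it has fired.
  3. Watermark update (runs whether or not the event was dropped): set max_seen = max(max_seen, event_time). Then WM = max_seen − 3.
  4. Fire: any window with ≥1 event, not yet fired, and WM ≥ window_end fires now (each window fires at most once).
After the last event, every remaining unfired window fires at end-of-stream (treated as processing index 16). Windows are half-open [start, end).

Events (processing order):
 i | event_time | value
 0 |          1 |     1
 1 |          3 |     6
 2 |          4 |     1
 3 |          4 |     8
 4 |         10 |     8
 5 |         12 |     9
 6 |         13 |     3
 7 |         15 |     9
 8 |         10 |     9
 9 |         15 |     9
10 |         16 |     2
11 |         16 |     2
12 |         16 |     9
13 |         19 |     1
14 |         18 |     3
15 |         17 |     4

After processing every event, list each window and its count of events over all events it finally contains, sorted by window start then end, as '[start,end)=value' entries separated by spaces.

[0,4)=2 [3,7)=3 [9,13)=3 [12,16)=4 [15,19)=7 [18,22)=2

i=0 t=1 v=1: → [0,4); WM=-2
i=1 t=3 v=6: → [3,7),[0,4); WM=0
i=2 t=4 v=1: → [3,7); WM=1
i=3 t=4 v=8: → [3,7); WM=1
i=4 t=10 v=8: → [9,13); WM=7; [0,4) fires=2 [3,7) fires=3
i=5 t=12 v=9: → [12,16),[9,13); WM=9
i=6 t=13 v=3: → [12,16); WM=10
i=7 t=15 v=9: → [15,19),[12,16); WM=12
i=8 t=10 v=9: → [9,13); WM=12
i=9 t=15 v=9: → [15,19),[12,16); WM=12
i=10 t=16 v=2: → [15,19); WM=13; [9,13) fires=3
i=11 t=16 v=2: → [15,19); WM=13
i=12 t=16 v=9: → [15,19); WM=13
i=13 t=19 v=1: → [18,22); WM=16; [12,16) fires=4
i=14 t=18 v=3: → [18,22),[15,19); WM=16
i=15 t=17 v=4: → [15,19); WM=16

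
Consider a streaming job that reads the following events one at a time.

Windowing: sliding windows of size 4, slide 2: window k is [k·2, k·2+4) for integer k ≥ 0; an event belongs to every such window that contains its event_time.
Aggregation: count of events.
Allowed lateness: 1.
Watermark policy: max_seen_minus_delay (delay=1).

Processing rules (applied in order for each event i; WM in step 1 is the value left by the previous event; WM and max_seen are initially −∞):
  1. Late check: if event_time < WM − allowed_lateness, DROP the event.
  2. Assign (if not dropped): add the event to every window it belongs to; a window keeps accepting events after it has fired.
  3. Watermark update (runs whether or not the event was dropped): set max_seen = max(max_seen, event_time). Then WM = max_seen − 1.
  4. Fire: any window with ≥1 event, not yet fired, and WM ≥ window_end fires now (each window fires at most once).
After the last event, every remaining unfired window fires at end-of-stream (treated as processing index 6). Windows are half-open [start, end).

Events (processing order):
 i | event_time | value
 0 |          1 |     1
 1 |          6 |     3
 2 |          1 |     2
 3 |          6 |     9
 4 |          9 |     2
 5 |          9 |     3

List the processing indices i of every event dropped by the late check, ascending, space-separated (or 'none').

i=0 t=1 v=1: → [0,4); WM=0
i=1 t=6 v=3: → [6,10),[4,8); WM=5; [0,4) fires=1
i=2 t=1 v=2: DROP (t<5-1); WM=5
i=3 t=6 v=9: → [6,10),[4,8); WM=5
i=4 t=9 v=2: → [8,12),[6,10); WM=8; [4,8) fires=2
i=5 t=9 v=3: → [8,12),[6,10); WM=8

2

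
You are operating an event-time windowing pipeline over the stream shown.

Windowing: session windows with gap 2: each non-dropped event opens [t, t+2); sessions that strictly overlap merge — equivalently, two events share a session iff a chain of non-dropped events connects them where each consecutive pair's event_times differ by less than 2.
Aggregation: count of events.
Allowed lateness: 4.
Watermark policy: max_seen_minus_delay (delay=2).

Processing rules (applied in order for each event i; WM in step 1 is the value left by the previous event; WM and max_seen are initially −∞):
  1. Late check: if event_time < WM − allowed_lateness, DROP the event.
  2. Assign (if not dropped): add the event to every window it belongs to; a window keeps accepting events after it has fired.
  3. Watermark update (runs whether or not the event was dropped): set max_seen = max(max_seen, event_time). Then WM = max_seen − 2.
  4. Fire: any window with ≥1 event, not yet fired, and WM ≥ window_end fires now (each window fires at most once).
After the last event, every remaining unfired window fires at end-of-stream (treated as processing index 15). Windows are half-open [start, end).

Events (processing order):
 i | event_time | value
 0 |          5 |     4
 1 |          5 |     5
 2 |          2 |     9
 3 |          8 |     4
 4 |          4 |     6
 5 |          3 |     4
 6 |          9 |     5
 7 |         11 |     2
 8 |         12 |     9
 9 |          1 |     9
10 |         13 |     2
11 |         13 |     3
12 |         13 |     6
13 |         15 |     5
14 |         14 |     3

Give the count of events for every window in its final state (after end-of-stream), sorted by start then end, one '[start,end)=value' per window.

i=0 t=5 v=4: → [5,7); WM=3
i=1 t=5 v=5: → [5,7); WM=3
i=2 t=2 v=9: → [2,4); WM=3
i=3 t=8 v=4: → [8,10); WM=6
i=4 t=4 v=6: → [4,7); WM=6
i=5 t=3 v=4: → [2,7); WM=6
i=6 t=9 v=5: → [8,11); WM=7
i=7 t=11 v=2: → [11,13); WM=9
i=8 t=12 v=9: → [11,14); WM=10
i=9 t=1 v=9: DROP (t<10-4); WM=10
i=10 t=13 v=2: → [11,15); WM=11
i=11 t=13 v=3: → [11,15); WM=11
i=12 t=13 v=6: → [11,15); WM=11
i=13 t=15 v=5: → [15,17); WM=13
i=14 t=14 v=3: → [11,17); WM=13

[2,7)=5 [8,11)=2 [11,17)=7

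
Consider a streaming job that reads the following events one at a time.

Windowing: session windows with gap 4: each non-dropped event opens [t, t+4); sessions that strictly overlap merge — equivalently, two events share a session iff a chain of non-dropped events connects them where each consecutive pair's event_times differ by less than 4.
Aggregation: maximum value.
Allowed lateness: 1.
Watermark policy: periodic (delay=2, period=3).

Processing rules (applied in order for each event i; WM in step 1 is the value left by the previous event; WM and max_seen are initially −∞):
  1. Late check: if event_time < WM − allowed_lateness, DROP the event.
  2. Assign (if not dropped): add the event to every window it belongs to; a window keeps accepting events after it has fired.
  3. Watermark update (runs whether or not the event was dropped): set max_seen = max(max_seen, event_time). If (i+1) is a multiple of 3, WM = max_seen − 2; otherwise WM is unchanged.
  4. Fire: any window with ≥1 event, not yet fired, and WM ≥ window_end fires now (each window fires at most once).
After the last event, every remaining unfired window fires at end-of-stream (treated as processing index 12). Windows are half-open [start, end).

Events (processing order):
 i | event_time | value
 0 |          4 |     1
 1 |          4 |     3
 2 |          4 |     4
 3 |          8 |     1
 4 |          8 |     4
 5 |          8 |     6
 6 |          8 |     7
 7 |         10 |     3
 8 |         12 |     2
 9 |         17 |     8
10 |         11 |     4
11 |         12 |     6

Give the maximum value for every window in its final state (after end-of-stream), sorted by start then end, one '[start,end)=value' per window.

i=0 t=4 v=1: → [4,8); WM=−∞
i=1 t=4 v=3: → [4,8); WM=−∞
i=2 t=4 v=4: → [4,8); WM=2
i=3 t=8 v=1: → [8,12); WM=2
i=4 t=8 v=4: → [8,12); WM=2
i=5 t=8 v=6: → [8,12); WM=6
i=6 t=8 v=7: → [8,12); WM=6
i=7 t=10 v=3: → [8,14); WM=6
i=8 t=12 v=2: → [8,16); WM=10
i=9 t=17 v=8: → [17,21); WM=10
i=10 t=11 v=4: → [8,16); WM=10
i=11 t=12 v=6: → [8,16); WM=15

[4,8)=4 [8,16)=7 [17,21)=8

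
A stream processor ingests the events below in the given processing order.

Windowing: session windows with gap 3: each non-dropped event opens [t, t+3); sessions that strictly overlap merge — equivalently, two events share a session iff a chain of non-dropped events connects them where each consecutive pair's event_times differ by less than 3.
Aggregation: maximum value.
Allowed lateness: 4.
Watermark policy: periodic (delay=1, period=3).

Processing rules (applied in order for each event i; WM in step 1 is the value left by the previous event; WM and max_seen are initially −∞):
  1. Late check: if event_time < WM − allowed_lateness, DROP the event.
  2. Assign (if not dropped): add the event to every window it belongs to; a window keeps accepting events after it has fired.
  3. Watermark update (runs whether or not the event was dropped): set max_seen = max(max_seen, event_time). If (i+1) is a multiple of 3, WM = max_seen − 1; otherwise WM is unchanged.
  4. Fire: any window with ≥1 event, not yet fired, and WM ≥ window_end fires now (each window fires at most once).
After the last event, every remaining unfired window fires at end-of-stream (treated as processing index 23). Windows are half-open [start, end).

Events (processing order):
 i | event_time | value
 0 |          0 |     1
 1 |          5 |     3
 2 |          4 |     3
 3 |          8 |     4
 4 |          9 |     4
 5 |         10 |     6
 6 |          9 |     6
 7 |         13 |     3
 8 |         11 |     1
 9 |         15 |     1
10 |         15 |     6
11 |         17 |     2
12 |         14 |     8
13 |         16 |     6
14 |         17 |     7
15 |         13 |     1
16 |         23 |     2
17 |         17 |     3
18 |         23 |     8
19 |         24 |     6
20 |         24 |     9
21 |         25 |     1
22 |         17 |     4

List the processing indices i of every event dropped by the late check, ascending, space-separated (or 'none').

22

i=0 t=0 v=1: → [0,3); WM=−∞
i=1 t=5 v=3: → [5,8); WM=−∞
i=2 t=4 v=3: → [4,8); WM=4
i=3 t=8 v=4: → [8,11); WM=4
i=4 t=9 v=4: → [8,12); WM=4
i=5 t=10 v=6: → [8,13); WM=9
i=6 t=9 v=6: → [8,13); WM=9
i=7 t=13 v=3: → [13,16); WM=9
i=8 t=11 v=1: → [8,16); WM=12
i=9 t=15 v=1: → [8,18); WM=12
i=10 t=15 v=6: → [8,18); WM=12
i=11 t=17 v=2: → [8,20); WM=16
i=12 t=14 v=8: → [8,20); WM=16
i=13 t=16 v=6: → [8,20); WM=16
i=14 t=17 v=7: → [8,20); WM=16
i=15 t=13 v=1: → [8,20); WM=16
i=16 t=23 v=2: → [23,26); WM=16
i=17 t=17 v=3: → [8,20); WM=22
i=18 t=23 v=8: → [23,26); WM=22
i=19 t=24 v=6: → [23,27); WM=22
i=20 t=24 v=9: → [23,27); WM=23
i=21 t=25 v=1: → [23,28); WM=23
i=22 t=17 v=4: DROP (t<23-4); WM=23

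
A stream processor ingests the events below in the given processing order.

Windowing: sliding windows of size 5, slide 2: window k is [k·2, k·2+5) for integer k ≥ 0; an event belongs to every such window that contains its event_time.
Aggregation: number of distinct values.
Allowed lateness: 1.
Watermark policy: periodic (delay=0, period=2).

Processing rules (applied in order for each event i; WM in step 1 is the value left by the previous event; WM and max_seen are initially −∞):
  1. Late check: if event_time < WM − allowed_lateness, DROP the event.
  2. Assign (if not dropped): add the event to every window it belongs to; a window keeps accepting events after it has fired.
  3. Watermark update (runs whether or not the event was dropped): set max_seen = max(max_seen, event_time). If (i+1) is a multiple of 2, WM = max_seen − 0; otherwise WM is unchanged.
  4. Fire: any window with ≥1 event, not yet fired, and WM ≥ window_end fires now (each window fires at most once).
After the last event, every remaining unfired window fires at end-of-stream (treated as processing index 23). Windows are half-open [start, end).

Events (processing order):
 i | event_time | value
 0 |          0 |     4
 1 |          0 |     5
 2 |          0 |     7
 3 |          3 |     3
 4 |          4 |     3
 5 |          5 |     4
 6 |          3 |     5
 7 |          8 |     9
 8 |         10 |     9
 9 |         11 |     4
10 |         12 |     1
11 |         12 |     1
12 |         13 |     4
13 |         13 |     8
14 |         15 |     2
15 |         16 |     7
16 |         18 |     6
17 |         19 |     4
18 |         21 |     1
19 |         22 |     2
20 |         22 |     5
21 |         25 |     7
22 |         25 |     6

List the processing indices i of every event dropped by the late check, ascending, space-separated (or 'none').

6

i=0 t=0 v=4: → [0,5); WM=−∞
i=1 t=0 v=5: → [0,5); WM=0
i=2 t=0 v=7: → [0,5); WM=0
i=3 t=3 v=3: → [2,7),[0,5); WM=3
i=4 t=4 v=3: → [4,9),[2,7),[0,5); WM=3
i=5 t=5 v=4: → [4,9),[2,7); WM=5; [0,5) fires=4
i=6 t=3 v=5: DROP (t<5-1); WM=5
i=7 t=8 v=9: → [8,13),[6,11),[4,9); WM=8; [2,7) fires=2
i=8 t=10 v=9: → [10,15),[8,13),[6,11); WM=8
i=9 t=11 v=4: → [10,15),[8,13); WM=11; [4,9) fires=3 [6,11) fires=1
i=10 t=12 v=1: → [12,17),[10,15),[8,13); WM=11
i=11 t=12 v=1: → [12,17),[10,15),[8,13); WM=12
i=12 t=13 v=4: → [12,17),[10,15); WM=12
i=13 t=13 v=8: → [12,17),[10,15); WM=13; [8,13) fires=3
i=14 t=15 v=2: → [14,19),[12,17); WM=13
i=15 t=16 v=7: → [16,21),[14,19),[12,17); WM=16; [10,15) fires=4
i=16 t=18 v=6: → [18,23),[16,21),[14,19); WM=16
i=17 t=19 v=4: → [18,23),[16,21); WM=19; [12,17) fires=5 [14,19) fires=3
i=18 t=21 v=1: → [20,25),[18,23); WM=19
i=19 t=22 v=2: → [22,27),[20,25),[18,23); WM=22; [16,21) fires=3
i=20 t=22 v=5: → [22,27),[20,25),[18,23); WM=22
i=21 t=25 v=7: → [24,29),[22,27); WM=25; [18,23) fires=5 [20,25) fires=3
i=22 t=25 v=6: → [24,29),[22,27); WM=25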